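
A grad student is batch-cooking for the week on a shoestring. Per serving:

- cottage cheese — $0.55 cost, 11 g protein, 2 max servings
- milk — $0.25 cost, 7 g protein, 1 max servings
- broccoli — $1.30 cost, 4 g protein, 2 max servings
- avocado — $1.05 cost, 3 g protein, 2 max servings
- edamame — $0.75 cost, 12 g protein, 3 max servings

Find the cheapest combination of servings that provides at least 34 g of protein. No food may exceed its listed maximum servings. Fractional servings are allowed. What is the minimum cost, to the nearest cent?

$1.66

Cost per g of protein: milk $0.0357, cottage cheese $0.0500, edamame $0.0625, broccoli $0.3250, avocado $0.3500.
Take 1 serving of milk: +7.0 g protein for $0.25 (total $0.25, still need 27.0 g).
Take 2 servings of cottage cheese: +22.0 g protein for $1.10 (total $1.35, still need 5.0 g).
Take 0.4167 servings of edamame: +5.0 g protein for $0.31 (total $1.66, still need 0.0 g).
Greedy by cheapest-per-g is optimal for a single linear constraint, so the minimum cost is $1.66.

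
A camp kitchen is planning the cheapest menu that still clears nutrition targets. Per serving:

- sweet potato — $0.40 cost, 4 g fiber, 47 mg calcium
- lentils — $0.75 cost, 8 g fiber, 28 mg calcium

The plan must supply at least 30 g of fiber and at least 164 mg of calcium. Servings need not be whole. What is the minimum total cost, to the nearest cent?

$2.86

Compare the cost at each extreme point of the feasible region.
sweet potato only: max(30/4, 164/47) = 7.5 servings → $3.00.
lentils only: max(30/8, 164/28) = 5.857 servings → $4.39.
sweet potato + lentils with both tight: 1.788 servings and 2.856 servings → $2.86.
Cheapest feasible corner: $2.86.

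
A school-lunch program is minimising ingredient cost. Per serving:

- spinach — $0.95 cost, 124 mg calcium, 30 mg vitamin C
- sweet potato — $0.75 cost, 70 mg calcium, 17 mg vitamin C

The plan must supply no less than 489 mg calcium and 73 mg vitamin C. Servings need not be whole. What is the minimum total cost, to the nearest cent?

$3.75

An LP optimum is at a vertex; with two nutrient constraints at most two foods are used. Check each candidate.
spinach only: max(489/124, 73/30) = 3.944 servings → $3.75.
sweet potato only: max(489/70, 73/17) = 6.986 servings → $5.24.
spinach + sweet potato: the both-tight solution has a negative serving — not a feasible corner.
So the least-cost plan costs $3.75.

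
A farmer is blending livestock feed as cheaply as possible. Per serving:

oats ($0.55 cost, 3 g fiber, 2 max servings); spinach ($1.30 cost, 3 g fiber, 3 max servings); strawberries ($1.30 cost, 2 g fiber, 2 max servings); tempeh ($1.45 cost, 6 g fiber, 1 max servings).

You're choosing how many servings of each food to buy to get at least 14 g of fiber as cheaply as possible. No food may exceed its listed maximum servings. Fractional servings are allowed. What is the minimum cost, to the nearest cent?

Cost per g of fiber: oats $0.1833, tempeh $0.2417, spinach $0.4333, strawberries $0.6500.
Take 2 servings of oats: +6.0 g fiber for $1.10 (total $1.10, still need 8.0 g).
Take 1 serving of tempeh: +6.0 g fiber for $1.45 (total $2.55, still need 2.0 g).
Take 0.6667 servings of spinach: +2.0 g fiber for $0.87 (total $3.42, still need 0.0 g).
Greedy by cheapest-per-g is optimal for a single linear constraint, so the minimum cost is $3.42.

$3.42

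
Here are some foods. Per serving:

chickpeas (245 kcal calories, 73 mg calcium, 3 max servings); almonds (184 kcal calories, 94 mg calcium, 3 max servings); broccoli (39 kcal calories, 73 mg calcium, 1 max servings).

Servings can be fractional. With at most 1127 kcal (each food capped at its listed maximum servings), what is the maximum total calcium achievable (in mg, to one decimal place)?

514.7 mg

Calcium per kcal: broccoli 1.872, almonds 0.5109, chickpeas 0.298.
Take 1 serving of broccoli: uses 39 kcal, +73.0 mg calcium (running total 73.0 mg).
Take 3 servings of almonds: uses 552 kcal, +282.0 mg calcium (running total 355.0 mg).
Take 2.188 servings of chickpeas: uses 536 kcal, +159.7 mg calcium (running total 514.7 mg).
Greedy by best ratio exhausts the calories allowance optimally: 514.7 mg.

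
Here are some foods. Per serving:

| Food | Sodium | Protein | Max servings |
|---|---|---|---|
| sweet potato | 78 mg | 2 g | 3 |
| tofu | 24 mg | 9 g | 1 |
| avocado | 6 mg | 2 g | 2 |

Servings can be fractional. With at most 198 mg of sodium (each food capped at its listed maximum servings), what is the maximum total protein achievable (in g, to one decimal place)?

17.2 g

Protein per mg sodium: tofu 0.375, avocado 0.3333, sweet potato 0.02564.
Take 1 serving of tofu: uses 24 mg sodium, +9.0 g protein (running total 9.0 g).
Take 2 servings of avocado: uses 12 mg sodium, +4.0 g protein (running total 13.0 g).
Take 2.077 servings of sweet potato: uses 162 mg sodium, +4.2 g protein (running total 17.2 g).
Greedy by best ratio exhausts the sodium allowance optimally: 17.2 g.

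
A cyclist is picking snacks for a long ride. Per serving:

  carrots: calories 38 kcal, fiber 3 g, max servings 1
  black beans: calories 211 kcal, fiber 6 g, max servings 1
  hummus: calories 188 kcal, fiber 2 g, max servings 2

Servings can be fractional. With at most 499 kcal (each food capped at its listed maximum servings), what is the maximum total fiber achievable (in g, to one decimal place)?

Fiber per kcal: carrots 0.07895, black beans 0.02844, hummus 0.01064.
Take 1 serving of carrots: uses 38 kcal, +3.0 g fiber (running total 3.0 g).
Take 1 serving of black beans: uses 211 kcal, +6.0 g fiber (running total 9.0 g).
Take 1.33 servings of hummus: uses 250 kcal, +2.7 g fiber (running total 11.7 g).
Filling greedily by fiber-per-kcal is optimal for one linear limit, giving 11.7 g.

11.7 g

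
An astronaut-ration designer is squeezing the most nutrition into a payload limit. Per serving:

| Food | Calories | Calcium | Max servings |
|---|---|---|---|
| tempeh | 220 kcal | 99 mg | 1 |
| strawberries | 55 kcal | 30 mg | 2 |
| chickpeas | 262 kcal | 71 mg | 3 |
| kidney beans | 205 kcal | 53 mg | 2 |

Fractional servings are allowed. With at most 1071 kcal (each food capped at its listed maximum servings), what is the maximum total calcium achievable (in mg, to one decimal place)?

Calcium per kcal: strawberries 0.5455, tempeh 0.45, chickpeas 0.271, kidney beans 0.2585.
Take 2 servings of strawberries: uses 110 kcal, +60.0 mg calcium (running total 60.0 mg).
Take 1 serving of tempeh: uses 220 kcal, +99.0 mg calcium (running total 159.0 mg).
Take 2.828 servings of chickpeas: uses 741 kcal, +200.8 mg calcium (running total 359.8 mg).
Greedy by best ratio exhausts the calories allowance optimally: 359.8 mg.

359.8 mg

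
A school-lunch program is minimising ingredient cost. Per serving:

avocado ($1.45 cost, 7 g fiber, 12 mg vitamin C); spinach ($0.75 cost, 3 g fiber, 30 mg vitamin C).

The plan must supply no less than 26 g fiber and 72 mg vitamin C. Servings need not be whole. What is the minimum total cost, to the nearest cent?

$5.53

avocado only: max(26/7, 72/12) = 6 servings → $8.70.
spinach only: max(26/3, 72/30) = 8.667 servings → $6.50.
avocado + spinach with both tight: 3.241 servings and 1.103 servings → $5.53.
Cheapest feasible corner: $5.53.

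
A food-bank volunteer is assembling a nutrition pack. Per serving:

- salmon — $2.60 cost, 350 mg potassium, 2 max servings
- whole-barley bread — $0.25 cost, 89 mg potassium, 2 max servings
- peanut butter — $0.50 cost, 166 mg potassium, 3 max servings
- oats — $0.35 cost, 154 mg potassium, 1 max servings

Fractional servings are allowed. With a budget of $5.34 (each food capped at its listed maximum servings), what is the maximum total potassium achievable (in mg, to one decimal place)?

Potassium per dollar: oats 440, whole-barley bread 356, peanut butter 332, salmon 134.6.
Take 1 serving of oats: spends $0.35, +154.0 mg potassium (running total 154.0 mg).
Take 2 servings of whole-barley bread: spends $0.50, +178.0 mg potassium (running total 332.0 mg).
Take 3 servings of peanut butter: spends $1.50, +498.0 mg potassium (running total 830.0 mg).
Take 1.15 servings of salmon: spends $2.99, +402.5 mg potassium (running total 1232.5 mg).
Filling greedily by potassium-per-dollar is optimal for one linear limit, giving 1232.5 mg.

1232.5 mg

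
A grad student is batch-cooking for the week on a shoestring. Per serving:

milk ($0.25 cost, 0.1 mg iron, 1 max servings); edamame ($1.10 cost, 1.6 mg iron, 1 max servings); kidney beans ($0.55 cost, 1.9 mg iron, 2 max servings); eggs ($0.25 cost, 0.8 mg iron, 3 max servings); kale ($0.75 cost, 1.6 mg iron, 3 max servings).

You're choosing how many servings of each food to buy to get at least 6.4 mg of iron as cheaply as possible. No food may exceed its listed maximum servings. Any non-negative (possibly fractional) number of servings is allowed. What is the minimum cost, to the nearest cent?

Cost per mg of iron: kidney beans $0.2895, eggs $0.3125, kale $0.4688, edamame $0.6875, milk $2.5000.
Take 2 servings of kidney beans: +3.8 mg iron for $1.10 (total $1.10, still need 2.6 mg).
Take 3 servings of eggs: +2.4 mg iron for $0.75 (total $1.85, still need 0.2 mg).
Take 0.125 servings of kale: +0.2 mg iron for $0.09 (total $1.94, still need 0.0 mg).
Greedy by cheapest-per-mg is optimal for a single linear constraint, so the minimum cost is $1.94.

$1.94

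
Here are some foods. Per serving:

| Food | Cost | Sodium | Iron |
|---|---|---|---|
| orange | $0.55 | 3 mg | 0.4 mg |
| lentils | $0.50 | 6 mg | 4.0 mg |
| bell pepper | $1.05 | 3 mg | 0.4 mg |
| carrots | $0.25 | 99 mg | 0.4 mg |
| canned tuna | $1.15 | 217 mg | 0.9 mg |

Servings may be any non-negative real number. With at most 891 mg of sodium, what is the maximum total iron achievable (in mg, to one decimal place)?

594.0 mg

Iron per mg sodium: lentils 0.6667, orange 0.1333, bell pepper 0.1333, canned tuna 0.004147, carrots 0.00404.
With no serving limits, spend the whole sodium allowance on lentils: 891 mg / 6 mg × 4.0 mg = 594.0 mg.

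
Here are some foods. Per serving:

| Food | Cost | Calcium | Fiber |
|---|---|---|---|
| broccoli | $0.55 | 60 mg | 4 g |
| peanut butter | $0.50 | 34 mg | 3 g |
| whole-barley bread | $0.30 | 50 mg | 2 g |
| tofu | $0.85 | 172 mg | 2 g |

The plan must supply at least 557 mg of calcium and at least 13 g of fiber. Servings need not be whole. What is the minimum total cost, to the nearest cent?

An LP optimum is at a vertex; with two nutrient constraints at most two foods are used. Check each candidate.
broccoli only: max(557/60, 13/4) = 9.283 servings → $5.11.
peanut butter only: max(557/34, 13/3) = 16.38 servings → $8.19.
whole-barley bread only: max(557/50, 13/2) = 11.14 servings → $3.34.
tofu only: max(557/172, 13/2) = 6.5 servings → $5.53.
broccoli + peanut butter: the both-tight solution has a negative serving — not a feasible corner.
broccoli + whole-barley bread with both targets exact would need a negative amount; discard.
broccoli + tofu with both tight: 1.975 servings and 2.549 servings → $3.25.
peanut butter + whole-barley bread: the both-tight solution has a negative serving — not a feasible corner.
peanut butter + tofu with both tight: 2.504 servings and 2.743 servings → $3.58.
whole-barley bread + tofu with both tight: 4.598 servings and 1.902 servings → $3.00.
The minimum over all feasible corners is $3.00.

$3.00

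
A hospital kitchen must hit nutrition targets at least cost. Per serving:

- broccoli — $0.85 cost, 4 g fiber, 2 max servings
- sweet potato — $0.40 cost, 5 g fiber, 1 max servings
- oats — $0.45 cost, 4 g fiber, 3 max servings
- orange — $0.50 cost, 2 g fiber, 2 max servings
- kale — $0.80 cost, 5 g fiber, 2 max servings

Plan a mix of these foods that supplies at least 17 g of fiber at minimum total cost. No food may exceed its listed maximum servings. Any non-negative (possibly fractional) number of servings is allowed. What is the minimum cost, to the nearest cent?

$1.75

Cost per g of fiber: sweet potato $0.0800, oats $0.1125, kale $0.1600, broccoli $0.2125, orange $0.2500.
Take 1 serving of sweet potato: +5.0 g fiber for $0.40 (total $0.40, still need 12.0 g).
Take 3 servings of oats: +12.0 g fiber for $1.35 (total $1.75, still need 0.0 g).
Filling from the cheapest source first is optimal under one linear minimum: $1.75.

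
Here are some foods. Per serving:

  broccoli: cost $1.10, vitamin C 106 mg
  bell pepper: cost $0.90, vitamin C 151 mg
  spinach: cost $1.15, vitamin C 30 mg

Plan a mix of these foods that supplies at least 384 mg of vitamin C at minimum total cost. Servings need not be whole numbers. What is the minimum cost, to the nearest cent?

$2.29

Cost per mg of vitamin C: bell pepper $0.0060, broccoli $0.0104, spinach $0.0383.
With no serving limits, use only bell pepper: 384 mg / 151 mg = 2.543 servings × $0.90 = $2.29.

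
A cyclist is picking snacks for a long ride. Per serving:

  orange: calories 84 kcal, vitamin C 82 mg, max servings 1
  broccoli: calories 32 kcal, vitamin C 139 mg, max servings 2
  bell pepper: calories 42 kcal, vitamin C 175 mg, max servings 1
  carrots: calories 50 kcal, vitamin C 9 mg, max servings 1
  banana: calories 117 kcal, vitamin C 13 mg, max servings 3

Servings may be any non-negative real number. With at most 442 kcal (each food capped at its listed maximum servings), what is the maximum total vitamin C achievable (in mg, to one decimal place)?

Vitamin C per kcal: broccoli 4.344, bell pepper 4.167, orange 0.9762, carrots 0.18, banana 0.1111.
Take 2 servings of broccoli: uses 64 kcal, +278.0 mg vitamin C (running total 278.0 mg).
Take 1 serving of bell pepper: uses 42 kcal, +175.0 mg vitamin C (running total 453.0 mg).
Take 1 serving of orange: uses 84 kcal, +82.0 mg vitamin C (running total 535.0 mg).
Take 1 serving of carrots: uses 50 kcal, +9.0 mg vitamin C (running total 544.0 mg).
Take 1.726 servings of banana: uses 202 kcal, +22.4 mg vitamin C (running total 566.4 mg).
Filling greedily by vitamin C-per-kcal is optimal for one linear limit, giving 566.4 mg.

566.4 mg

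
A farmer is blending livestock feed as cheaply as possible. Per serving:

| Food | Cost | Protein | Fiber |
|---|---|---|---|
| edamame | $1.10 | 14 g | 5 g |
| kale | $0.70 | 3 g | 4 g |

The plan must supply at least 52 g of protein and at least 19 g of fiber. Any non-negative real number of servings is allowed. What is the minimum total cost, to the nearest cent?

$4.15

Check every corner: each single food scaled to meet both minima, and each pair solved so both constraints bind.
edamame only: max(52/14, 19/5) = 3.8 servings → $4.18.
kale only: max(52/3, 19/4) = 17.33 servings → $12.13.
edamame + kale with both tight: 3.683 servings and 0.1463 servings → $4.15.
The minimum over all feasible corners is $4.15.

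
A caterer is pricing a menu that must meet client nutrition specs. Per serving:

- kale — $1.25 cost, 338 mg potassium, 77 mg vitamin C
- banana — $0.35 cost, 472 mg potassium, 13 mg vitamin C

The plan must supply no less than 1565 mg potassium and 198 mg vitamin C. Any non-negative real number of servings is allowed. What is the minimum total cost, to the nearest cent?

A basic optimal solution has at most two foods positive. Try each food alone and each pair with both targets met exactly.
kale only: max(1565/338, 198/77) = 4.63 servings → $5.79.
banana only: max(1565/472, 198/13) = 15.23 servings → $5.33.
kale + banana with both tight: 2.288 servings and 1.677 servings → $3.45.
Cheapest feasible corner: $3.45.

$3.45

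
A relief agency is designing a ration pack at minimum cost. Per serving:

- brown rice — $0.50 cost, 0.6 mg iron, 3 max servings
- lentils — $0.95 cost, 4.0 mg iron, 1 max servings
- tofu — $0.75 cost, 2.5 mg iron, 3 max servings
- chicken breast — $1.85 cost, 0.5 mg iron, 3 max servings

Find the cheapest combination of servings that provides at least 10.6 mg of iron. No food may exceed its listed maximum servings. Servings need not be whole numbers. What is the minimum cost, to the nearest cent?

$2.93

Cost per mg of iron: lentils $0.2375, tofu $0.3000, brown rice $0.8333, chicken breast $3.7000.
Take 1 serving of lentils: +4.0 mg iron for $0.95 (total $0.95, still need 6.6 mg).
Take 2.64 servings of tofu: +6.6 mg iron for $1.98 (total $2.93, still need 0.0 mg).
Filling from the cheapest source first is optimal under one linear minimum: $2.93.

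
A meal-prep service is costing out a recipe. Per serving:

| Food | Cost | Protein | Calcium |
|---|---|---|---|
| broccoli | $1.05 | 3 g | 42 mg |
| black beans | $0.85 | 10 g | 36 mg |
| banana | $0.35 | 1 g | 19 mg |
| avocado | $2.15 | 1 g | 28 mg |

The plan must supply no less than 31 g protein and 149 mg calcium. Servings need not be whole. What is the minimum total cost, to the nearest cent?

This is a tiny linear program; its minimum lies at a vertex of the feasible set. List the vertices and price them.
broccoli only: max(31/3, 149/42) = 10.33 servings → $10.85.
black beans only: max(31/10, 149/36) = 4.139 servings → $3.52.
banana only: max(31/1, 149/19) = 31 servings → $10.85.
avocado only: max(31/1, 149/28) = 31 servings → $66.65.
broccoli + black beans with both tight: 1.199 servings and 2.74 servings → $3.59.
broccoli + banana: the both-tight solution has a negative serving — not a feasible corner.
broccoli + avocado with both targets exact would need a negative amount; discard.
black beans + banana with both tight: 2.857 servings and 2.429 servings → $3.28.
black beans + avocado with both tight: 2.947 servings and 1.533 servings → $5.80.
banana + avocado with both targets exact would need a negative amount; discard.
Cheapest feasible corner: $3.28.

$3.28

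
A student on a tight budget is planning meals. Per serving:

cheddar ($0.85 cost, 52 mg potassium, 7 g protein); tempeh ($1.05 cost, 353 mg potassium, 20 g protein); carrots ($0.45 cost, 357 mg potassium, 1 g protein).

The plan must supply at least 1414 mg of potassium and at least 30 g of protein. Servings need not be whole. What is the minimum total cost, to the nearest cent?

$2.61

The cheapest plan sits at a corner of the feasible region — with two constraints it uses at most two foods.
cheddar only: max(1414/52, 30/7) = 27.19 servings → $23.11.
tempeh only: max(1414/353, 30/20) = 4.006 servings → $4.21.
carrots only: max(1414/357, 30/1) = 30 servings → $13.50.
cheddar + tempeh: the both-tight solution has a negative serving — not a feasible corner.
cheddar + carrots with both tight: 3.799 servings and 3.407 servings → $4.76.
tempeh + carrots with both tight: 1.37 servings and 2.606 servings → $2.61.
Cheapest feasible corner: $2.61.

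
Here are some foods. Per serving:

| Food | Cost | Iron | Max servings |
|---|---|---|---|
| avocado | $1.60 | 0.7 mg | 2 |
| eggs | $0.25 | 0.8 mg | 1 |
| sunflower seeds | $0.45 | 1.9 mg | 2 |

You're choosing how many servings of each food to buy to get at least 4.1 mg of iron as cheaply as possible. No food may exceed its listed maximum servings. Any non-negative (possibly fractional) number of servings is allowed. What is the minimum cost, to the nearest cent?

Cost per mg of iron: sunflower seeds $0.2368, eggs $0.3125, avocado $2.2857.
Take 2 servings of sunflower seeds: +3.8 mg iron for $0.90 (total $0.90, still need 0.3 mg).
Take 0.375 servings of eggs: +0.3 mg iron for $0.09 (total $0.99, still need 0.0 mg).
Filling from the cheapest source first is optimal under one linear minimum: $0.99.

$0.99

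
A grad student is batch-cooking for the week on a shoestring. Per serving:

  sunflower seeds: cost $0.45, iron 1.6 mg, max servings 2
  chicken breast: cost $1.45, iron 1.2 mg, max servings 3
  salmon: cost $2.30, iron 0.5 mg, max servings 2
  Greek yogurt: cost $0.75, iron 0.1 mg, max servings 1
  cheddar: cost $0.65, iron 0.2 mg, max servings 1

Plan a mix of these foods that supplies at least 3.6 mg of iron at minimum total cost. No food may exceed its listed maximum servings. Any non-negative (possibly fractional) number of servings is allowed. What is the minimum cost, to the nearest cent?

Cost per mg of iron: sunflower seeds $0.2812, chicken breast $1.2083, cheddar $3.2500, salmon $4.6000, Greek yogurt $7.5000.
Take 2 servings of sunflower seeds: +3.2 mg iron for $0.90 (total $0.90, still need 0.4 mg).
Take 0.3333 servings of chicken breast: +0.4 mg iron for $0.48 (total $1.38, still need 0.0 mg).
Filling from the cheapest source first is optimal under one linear minimum: $1.38.

$1.38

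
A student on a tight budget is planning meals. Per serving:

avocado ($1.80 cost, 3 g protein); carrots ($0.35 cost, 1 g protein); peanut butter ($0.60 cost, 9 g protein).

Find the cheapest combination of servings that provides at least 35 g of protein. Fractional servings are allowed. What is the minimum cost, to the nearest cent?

$2.33

Cost per g of protein: peanut butter $0.0667, carrots $0.3500, avocado $0.6000.
With no serving limits, use only peanut butter: 35 g / 9 g = 3.889 servings × $0.60 = $2.33.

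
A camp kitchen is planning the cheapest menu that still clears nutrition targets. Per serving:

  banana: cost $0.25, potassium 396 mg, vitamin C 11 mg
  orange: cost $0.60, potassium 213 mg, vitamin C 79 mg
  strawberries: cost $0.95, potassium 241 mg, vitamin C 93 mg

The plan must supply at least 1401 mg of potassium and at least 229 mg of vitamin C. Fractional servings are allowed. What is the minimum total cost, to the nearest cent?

With two linear requirements the optimum uses one or two foods; enumerate the corners.
banana only: max(1401/396, 229/11) = 20.82 servings → $5.20.
orange only: max(1401/213, 229/79) = 6.577 servings → $3.95.
strawberries only: max(1401/241, 229/93) = 5.813 servings → $5.52.
banana + orange with both tight: 2.139 servings and 2.601 servings → $2.10.
banana + strawberries with both tight: 2.198 servings and 2.202 servings → $2.64.
orange + strawberries with both targets exact would need a negative amount; discard.
The minimum over all feasible corners is $2.10.

$2.10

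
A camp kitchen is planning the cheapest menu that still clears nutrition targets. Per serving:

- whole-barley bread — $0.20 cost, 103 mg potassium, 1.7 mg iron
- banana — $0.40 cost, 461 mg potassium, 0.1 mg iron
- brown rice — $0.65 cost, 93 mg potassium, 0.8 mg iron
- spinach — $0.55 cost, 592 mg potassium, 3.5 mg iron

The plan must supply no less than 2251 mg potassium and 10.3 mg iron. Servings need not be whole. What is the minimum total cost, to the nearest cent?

$2.06

Check every corner: each single food scaled to meet both minima, and each pair solved so both constraints bind.
whole-barley bread only: max(2251/103, 10.3/1.7) = 21.85 servings → $4.37.
banana only: max(2251/461, 10.3/0.1) = 103 servings → $41.20.
brown rice only: max(2251/93, 10.3/0.8) = 24.2 servings → $15.73.
spinach only: max(2251/592, 10.3/3.5) = 3.802 servings → $2.09.
whole-barley bread + banana with both tight: 5.848 servings and 3.576 servings → $2.60.
whole-barley bread + brown rice: intersection lies outside the first quadrant.
whole-barley bread + spinach: the both-tight solution has a negative serving — not a feasible corner.
banana + brown rice with both tight: 2.345 servings and 12.58 servings → $9.12.
banana + spinach with both tight: 1.146 servings and 2.91 servings → $2.06.
brown rice + spinach: the both-tight solution has a negative serving — not a feasible corner.
Cheapest feasible corner: $2.06.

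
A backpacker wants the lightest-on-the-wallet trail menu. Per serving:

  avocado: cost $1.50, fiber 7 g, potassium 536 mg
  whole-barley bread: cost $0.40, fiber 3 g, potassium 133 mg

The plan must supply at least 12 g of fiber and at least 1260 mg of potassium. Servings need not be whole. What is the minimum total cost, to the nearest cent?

$3.53

For a min-cost LP with two ≥-constraints, a basic feasible solution has at most two positive variables.
avocado only: max(12/7, 1260/536) = 2.351 servings → $3.53.
whole-barley bread only: max(12/3, 1260/133) = 9.474 servings → $3.79.
avocado + whole-barley bread: intersection lies outside the first quadrant.
The minimum over all feasible corners is $3.53.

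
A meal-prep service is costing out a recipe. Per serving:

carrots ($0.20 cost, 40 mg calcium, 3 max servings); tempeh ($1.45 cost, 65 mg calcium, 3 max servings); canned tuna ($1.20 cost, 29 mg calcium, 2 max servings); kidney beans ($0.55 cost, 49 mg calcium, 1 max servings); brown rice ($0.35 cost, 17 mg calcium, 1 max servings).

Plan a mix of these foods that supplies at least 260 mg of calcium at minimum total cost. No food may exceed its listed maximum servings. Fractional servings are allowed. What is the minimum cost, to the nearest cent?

$3.15

Cost per mg of calcium: carrots $0.0050, kidney beans $0.0112, brown rice $0.0206, tempeh $0.0223, canned tuna $0.0414.
Take 3 servings of carrots: +120.0 mg calcium for $0.60 (total $0.60, still need 140.0 mg).
Take 1 serving of kidney beans: +49.0 mg calcium for $0.55 (total $1.15, still need 91.0 mg).
Take 1 serving of brown rice: +17.0 mg calcium for $0.35 (total $1.50, still need 74.0 mg).
Take 1.138 servings of tempeh: +74.0 mg calcium for $1.65 (total $3.15, still need 0.0 mg).
Filling from the cheapest source first is optimal under one linear minimum: $3.15.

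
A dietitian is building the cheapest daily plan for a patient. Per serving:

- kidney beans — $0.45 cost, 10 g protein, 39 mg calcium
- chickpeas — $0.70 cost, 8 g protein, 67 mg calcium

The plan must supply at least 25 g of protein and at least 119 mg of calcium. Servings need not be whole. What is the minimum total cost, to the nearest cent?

$1.33

Minimising a linear cost over {protein ≥ 25, calcium ≥ 119, servings ≥ 0} — the optimum is at a vertex, using one or two foods.
kidney beans only: max(25/10, 119/39) = 3.051 servings → $1.37.
chickpeas only: max(25/8, 119/67) = 3.125 servings → $2.19.
kidney beans + chickpeas with both tight: 2.02 servings and 0.6006 servings → $1.33.
So the least-cost plan costs $1.33.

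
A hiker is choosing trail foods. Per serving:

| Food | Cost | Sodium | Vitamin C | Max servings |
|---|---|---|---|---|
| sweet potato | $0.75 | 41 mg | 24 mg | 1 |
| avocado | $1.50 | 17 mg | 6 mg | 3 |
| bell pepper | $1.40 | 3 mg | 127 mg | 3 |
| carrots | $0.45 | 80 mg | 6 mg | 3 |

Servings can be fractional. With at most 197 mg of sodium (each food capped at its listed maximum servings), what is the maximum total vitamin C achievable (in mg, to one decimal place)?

Vitamin C per mg sodium: bell pepper 42.33, sweet potato 0.5854, avocado 0.3529, carrots 0.075.
Take 3 servings of bell pepper: uses 9 mg sodium, +381.0 mg vitamin C (running total 381.0 mg).
Take 1 serving of sweet potato: uses 41 mg sodium, +24.0 mg vitamin C (running total 405.0 mg).
Take 3 servings of avocado: uses 51 mg sodium, +18.0 mg vitamin C (running total 423.0 mg).
Take 1.2 servings of carrots: uses 96 mg sodium, +7.2 mg vitamin C (running total 430.2 mg).
Filling greedily by vitamin C-per-mg sodium is optimal for one linear limit, giving 430.2 mg.

430.2 mg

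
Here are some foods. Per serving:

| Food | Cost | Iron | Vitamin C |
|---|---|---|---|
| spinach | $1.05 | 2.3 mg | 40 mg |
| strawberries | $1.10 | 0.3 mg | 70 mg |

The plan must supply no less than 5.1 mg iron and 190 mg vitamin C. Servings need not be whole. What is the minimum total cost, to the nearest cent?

$3.83

At the optimum either one food covers both requirements or two foods hit both targets exactly; no other combination can be cheaper.
spinach only: max(5.1/2.3, 190/40) = 4.75 servings → $4.99.
strawberries only: max(5.1/0.3, 190/70) = 17 servings → $18.70.
spinach + strawberries with both tight: 2.013 servings and 1.564 servings → $3.83.
So the least-cost plan costs $3.83.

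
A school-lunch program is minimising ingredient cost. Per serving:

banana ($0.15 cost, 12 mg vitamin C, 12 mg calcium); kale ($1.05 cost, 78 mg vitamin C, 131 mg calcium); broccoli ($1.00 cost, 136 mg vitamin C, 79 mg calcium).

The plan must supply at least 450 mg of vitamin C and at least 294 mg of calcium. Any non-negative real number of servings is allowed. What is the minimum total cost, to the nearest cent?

$3.49

A basic optimal solution has at most two foods positive. Try each food alone and each pair with both targets met exactly.
banana only: max(450/12, 294/12) = 37.5 servings → $5.62.
kale only: max(450/78, 294/131) = 5.769 servings → $6.06.
broccoli only: max(450/136, 294/79) = 3.722 servings → $3.72.
banana + kale: the both-tight solution has a negative serving — not a feasible corner.
banana + broccoli with both tight: 6.482 servings and 2.737 servings → $3.71.
kale + broccoli with both tight: 0.3805 servings and 3.091 servings → $3.49.
Cheapest feasible corner: $3.49.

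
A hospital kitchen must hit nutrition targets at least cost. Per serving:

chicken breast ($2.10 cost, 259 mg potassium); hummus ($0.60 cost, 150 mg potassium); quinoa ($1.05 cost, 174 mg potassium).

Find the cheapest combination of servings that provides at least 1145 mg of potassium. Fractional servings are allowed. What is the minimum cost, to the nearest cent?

$4.58

Cost per mg of potassium: hummus $0.0040, quinoa $0.0060, chicken breast $0.0081.
With no serving limits, use only hummus: 1145 mg / 150 mg = 7.633 servings × $0.60 = $4.58.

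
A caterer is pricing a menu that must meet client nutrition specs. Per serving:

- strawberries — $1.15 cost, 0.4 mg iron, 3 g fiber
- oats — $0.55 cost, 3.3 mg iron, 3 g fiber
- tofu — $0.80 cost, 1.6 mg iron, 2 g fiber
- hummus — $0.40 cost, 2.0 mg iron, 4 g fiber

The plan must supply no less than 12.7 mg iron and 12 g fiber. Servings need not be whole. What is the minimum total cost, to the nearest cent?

$2.13

For a min-cost LP with two ≥-constraints, a basic feasible solution has at most two positive variables.
strawberries only: max(12.7/0.4, 12/3) = 31.75 servings → $36.51.
oats only: max(12.7/3.3, 12/3) = 4 servings → $2.20.
tofu only: max(12.7/1.6, 12/2) = 7.938 servings → $6.35.
hummus only: max(12.7/2.0, 12/4) = 6.35 servings → $2.54.
strawberries + oats with both tight: 0.1724 servings and 3.828 servings → $2.30.
strawberries + tofu: intersection lies outside the first quadrant.
strawberries + hummus: intersection lies outside the first quadrant.
oats + tofu with both tight: 3.444 servings and 0.8333 servings → $2.56.
oats + hummus with both tight: 3.722 servings and 0.2083 servings → $2.13.
tofu + hummus: intersection lies outside the first quadrant.
So the least-cost plan costs $2.13.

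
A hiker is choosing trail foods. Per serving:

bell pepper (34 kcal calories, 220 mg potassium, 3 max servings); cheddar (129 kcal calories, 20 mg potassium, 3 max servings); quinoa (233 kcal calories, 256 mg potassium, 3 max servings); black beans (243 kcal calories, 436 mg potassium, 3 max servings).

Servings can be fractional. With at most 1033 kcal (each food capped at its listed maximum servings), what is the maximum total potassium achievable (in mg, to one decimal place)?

2189.9 mg

Potassium per kcal: bell pepper 6.471, black beans 1.794, quinoa 1.099, cheddar 0.155.
Take 3 servings of bell pepper: uses 102 kcal, +660.0 mg potassium (running total 660.0 mg).
Take 3 servings of black beans: uses 729 kcal, +1308.0 mg potassium (running total 1968.0 mg).
Take 0.867 servings of quinoa: uses 202 kcal, +221.9 mg potassium (running total 2189.9 mg).
Filling greedily by potassium-per-kcal is optimal for one linear limit, giving 2189.9 mg.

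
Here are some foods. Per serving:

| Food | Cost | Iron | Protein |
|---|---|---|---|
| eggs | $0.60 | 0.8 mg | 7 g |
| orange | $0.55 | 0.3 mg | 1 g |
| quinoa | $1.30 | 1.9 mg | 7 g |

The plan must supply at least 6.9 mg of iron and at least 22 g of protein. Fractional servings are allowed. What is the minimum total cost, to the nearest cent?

The cheapest plan sits at a corner of the feasible region — with two constraints it uses at most two foods.
eggs only: max(6.9/0.8, 22/7) = 8.625 servings → $5.17.
orange only: max(6.9/0.3, 22/1) = 23 servings → $12.65.
quinoa only: max(6.9/1.9, 22/7) = 3.632 servings → $4.72.
eggs + orange: the both-tight solution has a negative serving — not a feasible corner.
eggs + quinoa with both targets exact would need a negative amount; discard.
orange + quinoa: intersection lies outside the first quadrant.
Cheapest feasible corner: $4.72.

$4.72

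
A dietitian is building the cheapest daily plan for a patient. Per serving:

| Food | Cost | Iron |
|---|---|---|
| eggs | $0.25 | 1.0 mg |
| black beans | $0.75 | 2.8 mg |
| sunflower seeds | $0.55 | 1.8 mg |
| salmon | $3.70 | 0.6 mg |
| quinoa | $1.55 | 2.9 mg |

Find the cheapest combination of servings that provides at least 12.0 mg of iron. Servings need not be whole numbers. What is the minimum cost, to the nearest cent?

$3.00

Cost per mg of iron: eggs $0.2500, black beans $0.2679, sunflower seeds $0.3056, quinoa $0.5345, salmon $6.1667.
With no serving limits, use only eggs: 12.0 mg / 1.0 mg = 12 servings × $0.25 = $3.00.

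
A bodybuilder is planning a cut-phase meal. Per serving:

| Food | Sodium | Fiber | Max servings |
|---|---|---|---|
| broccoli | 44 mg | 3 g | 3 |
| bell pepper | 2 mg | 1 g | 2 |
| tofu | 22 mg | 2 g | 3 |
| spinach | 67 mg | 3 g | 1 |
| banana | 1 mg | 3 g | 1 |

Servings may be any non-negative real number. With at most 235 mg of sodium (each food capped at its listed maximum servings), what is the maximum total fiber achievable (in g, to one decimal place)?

21.4 g

Fiber per mg sodium: banana 3, bell pepper 0.5, tofu 0.09091, broccoli 0.06818, spinach 0.04478.
Take 1 serving of banana: uses 1 mg sodium, +3.0 g fiber (running total 3.0 g).
Take 2 servings of bell pepper: uses 4 mg sodium, +2.0 g fiber (running total 5.0 g).
Take 3 servings of tofu: uses 66 mg sodium, +6.0 g fiber (running total 11.0 g).
Take 3 servings of broccoli: uses 132 mg sodium, +9.0 g fiber (running total 20.0 g).
Take 0.4776 servings of spinach: uses 32 mg sodium, +1.4 g fiber (running total 21.4 g).
Greedy by best ratio exhausts the sodium allowance optimally: 21.4 g.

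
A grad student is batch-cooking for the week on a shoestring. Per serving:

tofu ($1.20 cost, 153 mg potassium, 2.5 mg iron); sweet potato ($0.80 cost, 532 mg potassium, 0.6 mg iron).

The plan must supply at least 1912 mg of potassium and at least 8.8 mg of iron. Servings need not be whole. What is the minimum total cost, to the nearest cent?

$5.64

Check every corner: each single food scaled to meet both minima, and each pair solved so both constraints bind.
tofu only: max(1912/153, 8.8/2.5) = 12.5 servings → $15.00.
sweet potato only: max(1912/532, 8.8/0.6) = 14.67 servings → $11.73.
tofu + sweet potato with both tight: 2.854 servings and 2.773 servings → $5.64.
Cheapest feasible corner: $5.64.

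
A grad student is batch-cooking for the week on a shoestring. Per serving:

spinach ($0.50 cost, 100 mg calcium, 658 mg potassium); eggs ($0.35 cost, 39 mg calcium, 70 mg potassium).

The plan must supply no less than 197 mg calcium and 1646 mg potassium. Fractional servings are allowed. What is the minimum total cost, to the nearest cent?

Compare the cost at each extreme point of the feasible region.
spinach only: max(197/100, 1646/658) = 2.502 servings → $1.25.
eggs only: max(197/39, 1646/70) = 23.51 servings → $8.23.
spinach + eggs: the both-tight solution has a negative serving — not a feasible corner.
The minimum over all feasible corners is $1.25.

$1.25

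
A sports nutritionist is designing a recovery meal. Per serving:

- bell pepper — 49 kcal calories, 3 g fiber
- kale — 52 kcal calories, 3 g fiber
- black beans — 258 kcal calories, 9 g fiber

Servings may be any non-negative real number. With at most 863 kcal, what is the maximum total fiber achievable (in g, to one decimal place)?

52.8 g

Fiber per kcal: bell pepper 0.06122, kale 0.05769, black beans 0.03488.
With no serving limits, spend the whole calories allowance on bell pepper: 863 kcal / 49 kcal × 3 g = 52.8 g.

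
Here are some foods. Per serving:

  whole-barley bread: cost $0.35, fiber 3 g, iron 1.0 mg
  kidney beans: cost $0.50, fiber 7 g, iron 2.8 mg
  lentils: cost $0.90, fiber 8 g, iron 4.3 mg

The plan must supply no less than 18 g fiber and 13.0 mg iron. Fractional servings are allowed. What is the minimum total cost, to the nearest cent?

$2.32

Check every corner: each single food scaled to meet both minima, and each pair solved so both constraints bind.
whole-barley bread only: max(18/3, 13.0/1.0) = 13 servings → $4.55.
kidney beans only: max(18/7, 13.0/2.8) = 4.643 servings → $2.32.
lentils only: max(18/8, 13.0/4.3) = 3.023 servings → $2.72.
whole-barley bread + kidney beans: the both-tight solution has a negative serving — not a feasible corner.
whole-barley bread + lentils: the both-tight solution has a negative serving — not a feasible corner.
kidney beans + lentils: the both-tight solution has a negative serving — not a feasible corner.
Cheapest feasible corner: $2.32.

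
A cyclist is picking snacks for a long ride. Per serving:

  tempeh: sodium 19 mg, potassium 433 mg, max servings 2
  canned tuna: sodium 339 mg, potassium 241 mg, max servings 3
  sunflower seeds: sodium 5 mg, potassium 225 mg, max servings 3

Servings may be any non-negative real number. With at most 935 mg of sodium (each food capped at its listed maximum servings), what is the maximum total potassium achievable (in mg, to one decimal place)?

Potassium per mg sodium: sunflower seeds 45, tempeh 22.79, canned tuna 0.7109.
Take 3 servings of sunflower seeds: uses 15 mg sodium, +675.0 mg potassium (running total 675.0 mg).
Take 2 servings of tempeh: uses 38 mg sodium, +866.0 mg potassium (running total 1541.0 mg).
Take 2.602 servings of canned tuna: uses 882 mg sodium, +627.0 mg potassium (running total 2168.0 mg).
Filling greedily by potassium-per-mg sodium is optimal for one linear limit, giving 2168.0 mg.

2168.0 mg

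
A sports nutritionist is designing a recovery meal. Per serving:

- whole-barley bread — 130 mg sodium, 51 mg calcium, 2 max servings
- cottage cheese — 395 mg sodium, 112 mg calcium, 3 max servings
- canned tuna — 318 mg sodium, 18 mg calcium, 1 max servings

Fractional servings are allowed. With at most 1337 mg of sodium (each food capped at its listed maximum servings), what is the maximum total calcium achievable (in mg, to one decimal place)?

Calcium per mg sodium: whole-barley bread 0.3923, cottage cheese 0.2835, canned tuna 0.0566.
Take 2 servings of whole-barley bread: uses 260 mg sodium, +102.0 mg calcium (running total 102.0 mg).
Take 2.727 servings of cottage cheese: uses 1077 mg sodium, +305.4 mg calcium (running total 407.4 mg).
Filling greedily by calcium-per-mg sodium is optimal for one linear limit, giving 407.4 mg.

407.4 mg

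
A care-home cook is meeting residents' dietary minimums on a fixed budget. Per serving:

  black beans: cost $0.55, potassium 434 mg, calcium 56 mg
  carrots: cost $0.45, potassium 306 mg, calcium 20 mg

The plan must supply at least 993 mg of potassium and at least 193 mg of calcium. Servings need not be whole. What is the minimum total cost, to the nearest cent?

At the optimum either one food covers both requirements or two foods hit both targets exactly; no other combination can be cheaper.
black beans only: max(993/434, 193/56) = 3.446 servings → $1.90.
carrots only: max(993/306, 193/20) = 9.65 servings → $4.34.
black beans + carrots: the both-tight solution has a negative serving — not a feasible corner.
So the least-cost plan costs $1.90.

$1.90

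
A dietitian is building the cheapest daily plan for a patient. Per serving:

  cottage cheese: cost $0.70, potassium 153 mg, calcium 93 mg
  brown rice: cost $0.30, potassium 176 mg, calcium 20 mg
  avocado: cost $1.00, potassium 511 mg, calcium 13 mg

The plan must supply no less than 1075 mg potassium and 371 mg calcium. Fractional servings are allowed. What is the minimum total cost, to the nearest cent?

At the optimum either one food covers both requirements or two foods hit both targets exactly; no other combination can be cheaper.
cottage cheese only: max(1075/153, 371/93) = 7.026 servings → $4.92.
brown rice only: max(1075/176, 371/20) = 18.55 servings → $5.57.
avocado only: max(1075/511, 371/13) = 28.54 servings → $28.54.
cottage cheese + brown rice with both tight: 3.291 servings and 3.247 servings → $3.28.
cottage cheese + avocado with both tight: 3.857 servings and 0.949 servings → $3.65.
brown rice + avocado with both targets exact would need a negative amount; discard.
Cheapest feasible corner: $3.28.

$3.28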